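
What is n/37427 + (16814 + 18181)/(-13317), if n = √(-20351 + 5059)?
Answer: -11665/4439 + 2*I*√3823/37427 ≈ -2.6278 + 0.0033041*I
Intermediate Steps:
n = 2*I*√3823 (n = √(-15292) = 2*I*√3823 ≈ 123.66*I)
n/37427 + (16814 + 18181)/(-13317) = (2*I*√3823)/37427 + (16814 + 18181)/(-13317) = (2*I*√3823)*(1/37427) + 34995*(-1/13317) = 2*I*√3823/37427 - 11665/4439 = -11665/4439 + 2*I*√3823/37427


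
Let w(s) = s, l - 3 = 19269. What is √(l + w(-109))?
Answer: √19163 ≈ 138.43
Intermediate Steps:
l = 19272 (l = 3 + 19269 = 19272)
√(l + w(-109)) = √(19272 - 109) = √19163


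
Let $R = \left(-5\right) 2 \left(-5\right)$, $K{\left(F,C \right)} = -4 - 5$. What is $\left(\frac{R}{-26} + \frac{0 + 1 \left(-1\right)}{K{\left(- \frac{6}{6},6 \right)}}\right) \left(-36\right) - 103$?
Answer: $- \frac{491}{13} \approx -37.769$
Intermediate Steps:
$K{\left(F,C \right)} = -9$
$R = 50$ ($R = \left(-10\right) \left(-5\right) = 50$)
$\left(\frac{R}{-26} + \frac{0 + 1 \left(-1\right)}{K{\left(- \frac{6}{6},6 \right)}}\right) \left(-36\right) - 103 = \left(\frac{50}{-26} + \frac{0 + 1 \left(-1\right)}{-9}\right) \left(-36\right) - 103 = \left(50 \left(- \frac{1}{26}\right) + \left(0 - 1\right) \left(- \frac{1}{9}\right)\right) \left(-36\right) - 103 = \left(- \frac{25}{13} - - \frac{1}{9}\right) \left(-36\right) - 103 = \left(- \frac{25}{13} + \frac{1}{9}\right) \left(-36\right) - 103 = \left(- \frac{212}{117}\right) \left(-36\right) - 103 = \frac{848}{13} - 103 = - \frac{491}{13}$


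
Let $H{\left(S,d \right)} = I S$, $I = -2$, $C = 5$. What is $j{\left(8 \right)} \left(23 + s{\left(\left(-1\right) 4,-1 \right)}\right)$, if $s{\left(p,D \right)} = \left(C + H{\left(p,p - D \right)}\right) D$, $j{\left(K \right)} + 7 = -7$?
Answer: $-140$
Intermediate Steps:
$j{\left(K \right)} = -14$ ($j{\left(K \right)} = -7 - 7 = -14$)
$H{\left(S,d \right)} = - 2 S$
$s{\left(p,D \right)} = D \left(5 - 2 p\right)$ ($s{\left(p,D \right)} = \left(5 - 2 p\right) D = D \left(5 - 2 p\right)$)
$j{\left(8 \right)} \left(23 + s{\left(\left(-1\right) 4,-1 \right)}\right) = - 14 \left(23 - \left(5 - 2 \left(\left(-1\right) 4\right)\right)\right) = - 14 \left(23 - \left(5 - -8\right)\right) = - 14 \left(23 - \left(5 + 8\right)\right) = - 14 \left(23 - 13\right) = \left(-14\right) 10 = -140$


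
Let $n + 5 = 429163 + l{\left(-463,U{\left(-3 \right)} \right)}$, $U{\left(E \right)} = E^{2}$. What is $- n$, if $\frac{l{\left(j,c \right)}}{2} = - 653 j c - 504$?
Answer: $-5870252$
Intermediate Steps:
$l{\left(j,c \right)} = -1008 - 1306 c j$ ($l{\left(j,c \right)} = 2 \left(- 653 j c - 504\right) = 2 \left(- 653 c j - 504\right) = 2 \left(-504 - 653 c j\right) = -1008 - 1306 c j$)
$n = 5870252$ ($n = -5 - \left(-428155 + 1306 \left(-3\right)^{2} \left(-463\right)\right) = -5 + \left(429163 - \left(1008 + 11754 \left(-463\right)\right)\right) = -5 + \left(429163 + \left(-1008 + 5442102\right)\right) = -5 + \left(429163 + 5441094\right) = -5 + 5870257 = 5870252$)
$- n = \left(-1\right) 5870252 = -5870252$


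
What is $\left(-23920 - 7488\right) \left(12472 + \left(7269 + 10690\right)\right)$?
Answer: $-955776848$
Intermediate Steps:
$\left(-23920 - 7488\right) \left(12472 + \left(7269 + 10690\right)\right) = - 31408 \left(12472 + 17959\right) = \left(-31408\right) 30431 = -955776848$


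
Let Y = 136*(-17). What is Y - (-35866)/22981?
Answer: -53096206/22981 ≈ -2310.4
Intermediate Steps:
Y = -2312
Y - (-35866)/22981 = -2312 - (-35866)/22981 = -2312 - 1*(-35866/22981) = -2312 + 35866/22981 = -53096206/22981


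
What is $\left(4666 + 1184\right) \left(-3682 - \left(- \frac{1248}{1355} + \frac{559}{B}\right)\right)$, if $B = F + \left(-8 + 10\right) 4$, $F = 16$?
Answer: $- \frac{23490895935}{1084} \approx -2.1671 \cdot 10^{7}$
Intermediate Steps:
$B = 24$ ($B = 16 + \left(-8 + 10\right) 4 = 16 + 2 \cdot 4 = 16 + 8 = 24$)
$\left(4666 + 1184\right) \left(-3682 - \left(- \frac{1248}{1355} + \frac{559}{B}\right)\right) = \left(4666 + 1184\right) \left(-3682 - \left(- \frac{1248}{1355} + \frac{559}{24}\right)\right) = 5850 \left(-3682 - \frac{727493}{32520}\right) = 5850 \left(- \frac{120466133}{32520}\right) = - \frac{23490895935}{1084}$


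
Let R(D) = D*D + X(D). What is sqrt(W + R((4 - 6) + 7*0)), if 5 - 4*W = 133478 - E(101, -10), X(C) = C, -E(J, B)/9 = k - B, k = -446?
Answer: I*sqrt(129541)/2 ≈ 179.96*I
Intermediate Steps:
E(J, B) = 4014 + 9*B (E(J, B) = -9*(-446 - B) = 4014 + 9*B)
W = -129549/4 (W = 5/4 - (133478 - (4014 + 9*(-10)))/4 = 5/4 - (133478 - (4014 - 90))/4 = 5/4 - (133478 - 1*3924)/4 = 5/4 - (133478 - 3924)/4 = 5/4 - 1/4*129554 = 5/4 - 64777/2 = -129549/4 ≈ -32387.)
R(D) = D + D**2 (R(D) = D*D + D = D**2 + D = D + D**2)
sqrt(W + R((4 - 6) + 7*0)) = sqrt(-129549/4 + ((4 - 6) + 7*0)*(1 + ((4 - 6) + 7*0))) = sqrt(-129549/4 + (-2 + 0)*(1 + (-2 + 0))) = sqrt(-129549/4 - 2*(1 - 2)) = sqrt(-129549/4 - 2*(-1)) = sqrt(-129549/4 + 2) = sqrt(-129541/4) = I*sqrt(129541)/2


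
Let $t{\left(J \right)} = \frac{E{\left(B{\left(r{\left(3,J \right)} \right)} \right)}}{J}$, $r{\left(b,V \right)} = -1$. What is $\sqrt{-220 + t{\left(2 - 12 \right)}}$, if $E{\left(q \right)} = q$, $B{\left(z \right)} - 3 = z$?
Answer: $\frac{i \sqrt{5505}}{5} \approx 14.839 i$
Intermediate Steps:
$B{\left(z \right)} = 3 + z$
$t{\left(J \right)} = \frac{2}{J}$ ($t{\left(J \right)} = \frac{3 - 1}{J} = \frac{2}{J}$)
$\sqrt{-220 + t{\left(2 - 12 \right)}} = \sqrt{-220 + \frac{2}{2 - 12}} = \sqrt{-220 + \frac{2}{-10}} = \sqrt{-220 + 2 \left(- \frac{1}{10}\right)} = \sqrt{-220 - \frac{1}{5}} = \sqrt{- \frac{1101}{5}} = \frac{i \sqrt{5505}}{5}$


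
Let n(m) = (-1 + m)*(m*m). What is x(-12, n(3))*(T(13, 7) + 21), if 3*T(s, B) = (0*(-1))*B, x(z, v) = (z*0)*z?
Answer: 0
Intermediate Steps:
n(m) = m²*(-1 + m) (n(m) = (-1 + m)*m² = m²*(-1 + m))
x(z, v) = 0 (x(z, v) = 0*z = 0)
T(s, B) = 0 (T(s, B) = ((0*(-1))*B)/3 = (0*B)/3 = (⅓)*0 = 0)
x(-12, n(3))*(T(13, 7) + 21) = 0*(0 + 21) = 0*21 = 0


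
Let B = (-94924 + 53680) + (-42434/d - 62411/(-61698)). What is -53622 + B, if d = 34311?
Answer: -22313801869851/235213342 ≈ -94866.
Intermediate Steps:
B = -9701192045127/235213342 (B = (-94924 + 53680) + (-42434/34311 - 62411/(-61698)) = -41244 + (-42434*1/34311 - 62411*(-1/61698)) = -41244 + (-42434/34311 + 62411/61698) = -41244 - 52967679/235213342 = -9701192045127/235213342 ≈ -41244.)
-53622 + B = -53622 - 9701192045127/235213342 = -22313801869851/235213342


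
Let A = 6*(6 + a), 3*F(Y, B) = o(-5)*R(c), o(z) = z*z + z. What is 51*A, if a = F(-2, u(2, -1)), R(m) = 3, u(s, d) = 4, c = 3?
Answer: 7956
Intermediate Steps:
o(z) = z + z² (o(z) = z² + z = z + z²)
F(Y, B) = 20 (F(Y, B) = (-5*(1 - 5)*3)/3 = (-5*(-4)*3)/3 = (20*3)/3 = (⅓)*60 = 20)
a = 20
A = 156 (A = 6*(6 + 20) = 6*26 = 156)
51*A = 51*156 = 7956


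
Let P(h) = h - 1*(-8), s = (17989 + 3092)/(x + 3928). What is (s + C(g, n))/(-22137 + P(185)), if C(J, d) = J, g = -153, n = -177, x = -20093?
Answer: 1247163/177362380 ≈ 0.0070317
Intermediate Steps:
s = -21081/16165 (s = (17989 + 3092)/(-20093 + 3928) = 21081/(-16165) = 21081*(-1/16165) = -21081/16165 ≈ -1.3041)
P(h) = 8 + h (P(h) = h + 8 = 8 + h)
(s + C(g, n))/(-22137 + P(185)) = (-21081/16165 - 153)/(-22137 + (8 + 185)) = -2494326/(16165*(-22137 + 193)) = -2494326/16165/(-21944) = -2494326/16165*(-1/21944) = 1247163/177362380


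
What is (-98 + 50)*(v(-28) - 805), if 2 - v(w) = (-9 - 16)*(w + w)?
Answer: 105744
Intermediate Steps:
v(w) = 2 + 50*w (v(w) = 2 - (-9 - 16)*(w + w) = 2 - (-25)*2*w = 2 - (-50)*w = 2 + 50*w)
(-98 + 50)*(v(-28) - 805) = (-98 + 50)*((2 + 50*(-28)) - 805) = -48*((2 - 1400) - 805) = -48*(-1398 - 805) = -48*(-2203) = 105744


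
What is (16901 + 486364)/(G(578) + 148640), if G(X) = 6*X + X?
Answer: 503265/152686 ≈ 3.2961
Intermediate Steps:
G(X) = 7*X
(16901 + 486364)/(G(578) + 148640) = (16901 + 486364)/(7*578 + 148640) = 503265/(4046 + 148640) = 503265/152686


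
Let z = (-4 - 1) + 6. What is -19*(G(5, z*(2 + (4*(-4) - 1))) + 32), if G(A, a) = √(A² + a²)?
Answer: -608 - 95*√10 ≈ -908.42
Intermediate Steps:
z = 1 (z = -5 + 6 = 1)
-19*(G(5, z*(2 + (4*(-4) - 1))) + 32) = -19*(√(5² + (1*(2 + (4*(-4) - 1)))²) + 32) = -19*(√(25 + (1*(2 + (-16 - 1)))²) + 32) = -19*(√(25 + (1*(2 - 17))²) + 32) = -19*(√(25 + (1*(-15))²) + 32) = -19*(√(25 + (-15)²) + 32) = -19*(√(25 + 225) + 32) = -19*(√250 + 32) = -19*(5*√10 + 32) = -19*(32 + 5*√10) = -608 - 95*√10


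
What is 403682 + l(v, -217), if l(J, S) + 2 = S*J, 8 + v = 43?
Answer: 396085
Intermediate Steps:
v = 35 (v = -8 + 43 = 35)
l(J, S) = -2 + J*S (l(J, S) = -2 + S*J = -2 + J*S)
403682 + l(v, -217) = 403682 + (-2 + 35*(-217)) = 403682 + (-2 - 7595) = 403682 - 7597 = 396085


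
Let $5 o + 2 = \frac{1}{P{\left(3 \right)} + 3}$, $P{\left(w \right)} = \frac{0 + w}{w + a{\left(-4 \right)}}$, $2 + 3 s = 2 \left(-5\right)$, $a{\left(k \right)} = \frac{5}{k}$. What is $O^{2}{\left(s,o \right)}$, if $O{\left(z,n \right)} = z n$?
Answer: $\frac{55696}{27225} \approx 2.0458$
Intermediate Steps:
$s = -4$ ($s = - \frac{2}{3} + \frac{2 \left(-5\right)}{3} = - \frac{2}{3} + \frac{1}{3} \left(-10\right) = - \frac{2}{3} - \frac{10}{3} = -4$)
$P{\left(w \right)} = \frac{w}{- \frac{5}{4} + w}$ ($P{\left(w \right)} = \frac{0 + w}{w + \frac{5}{-4}} = \frac{w}{w + 5 \left(- \frac{1}{4}\right)} = \frac{w}{w - \frac{5}{4}} = \frac{w}{- \frac{5}{4} + w}$)
$o = - \frac{59}{165}$ ($o = - \frac{2}{5} + \frac{1}{5 \left(4 \cdot 3 \frac{1}{-5 + 4 \cdot 3} + 3\right)} = - \frac{2}{5} + \frac{1}{5 \left(4 \cdot 3 \frac{1}{-5 + 12} + 3\right)} = - \frac{2}{5} + \frac{1}{5 \left(4 \cdot 3 \cdot \frac{1}{7} + 3\right)} = - \frac{2}{5} + \frac{1}{5 \left(\frac{12}{7} + 3\right)} = - \frac{2}{5} + \frac{1}{5 \cdot \frac{33}{7}} = - \frac{2}{5} + \frac{1}{5} \cdot \frac{7}{33} = - \frac{2}{5} + \frac{7}{165} = - \frac{59}{165} \approx -0.35758$)
$O{\left(z,n \right)} = n z$
$O^{2}{\left(s,o \right)} = \left(\left(- \frac{59}{165}\right) \left(-4\right)\right)^{2} = \left(\frac{236}{165}\right)^{2} = \frac{55696}{27225}$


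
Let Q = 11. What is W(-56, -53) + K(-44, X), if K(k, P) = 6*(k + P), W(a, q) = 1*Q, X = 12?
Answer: -181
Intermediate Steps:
W(a, q) = 11 (W(a, q) = 1*11 = 11)
K(k, P) = 6*P + 6*k (K(k, P) = 6*(P + k) = 6*P + 6*k)
W(-56, -53) + K(-44, X) = 11 + (6*12 + 6*(-44)) = 11 + (72 - 264) = 11 - 192 = -181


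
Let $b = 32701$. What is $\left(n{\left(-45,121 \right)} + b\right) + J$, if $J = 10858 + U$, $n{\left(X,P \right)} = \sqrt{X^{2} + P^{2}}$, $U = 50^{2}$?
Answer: $46059 + \sqrt{16666} \approx 46188.0$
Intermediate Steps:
$U = 2500$
$n{\left(X,P \right)} = \sqrt{P^{2} + X^{2}}$
$J = 13358$ ($J = 10858 + 2500 = 13358$)
$\left(n{\left(-45,121 \right)} + b\right) + J = \left(\sqrt{121^{2} + \left(-45\right)^{2}} + 32701\right) + 13358 = \left(\sqrt{14641 + 2025} + 32701\right) + 13358 = \left(\sqrt{16666} + 32701\right) + 13358 = \left(32701 + \sqrt{16666}\right) + 13358 = 46059 + \sqrt{16666}$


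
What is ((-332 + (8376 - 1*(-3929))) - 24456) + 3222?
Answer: -9261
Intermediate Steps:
((-332 + (8376 - 1*(-3929))) - 24456) + 3222 = ((-332 + (8376 + 3929)) - 24456) + 3222 = ((-332 + 12305) - 24456) + 3222 = (11973 - 24456) + 3222 = -12483 + 3222 = -9261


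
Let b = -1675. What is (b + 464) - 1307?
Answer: -2518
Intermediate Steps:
(b + 464) - 1307 = (-1675 + 464) - 1307 = -1211 - 1307 = -2518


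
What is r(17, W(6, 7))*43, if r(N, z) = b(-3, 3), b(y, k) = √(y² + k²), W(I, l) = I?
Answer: 129*√2 ≈ 182.43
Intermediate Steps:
b(y, k) = √(k² + y²)
r(N, z) = 3*√2 (r(N, z) = √(3² + (-3)²) = √(9 + 9) = √18 = 3*√2)
r(17, W(6, 7))*43 = (3*√2)*43 = 129*√2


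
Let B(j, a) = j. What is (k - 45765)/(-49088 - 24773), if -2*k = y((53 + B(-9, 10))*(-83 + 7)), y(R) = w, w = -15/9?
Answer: 274585/443166 ≈ 0.61960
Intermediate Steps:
w = -5/3 (w = (⅑)*(-15) = -5/3 ≈ -1.6667)
y(R) = -5/3
k = ⅚ (k = -½*(-5/3) = ⅚ ≈ 0.83333)
(k - 45765)/(-49088 - 24773) = (⅚ - 45765)/(-49088 - 24773) = -274585/6/(-73861) = -274585/6*(-1/73861) = 274585/443166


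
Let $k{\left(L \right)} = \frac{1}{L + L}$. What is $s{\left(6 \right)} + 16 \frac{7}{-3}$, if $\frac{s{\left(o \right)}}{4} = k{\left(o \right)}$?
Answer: $-37$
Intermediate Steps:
$k{\left(L \right)} = \frac{1}{2 L}$
$s{\left(o \right)} = \frac{2}{o}$ ($s{\left(o \right)} = 4 \frac{1}{2 o} = \frac{2}{o}$)
$s{\left(6 \right)} + 16 \frac{7}{-3} = \frac{2}{6} + 16 \frac{7}{-3} = 2 \cdot \frac{1}{6} + 16 \cdot 7 \left(- \frac{1}{3}\right) = \frac{1}{3} + 16 \left(- \frac{7}{3}\right) = \frac{1}{3} - \frac{112}{3} = -37$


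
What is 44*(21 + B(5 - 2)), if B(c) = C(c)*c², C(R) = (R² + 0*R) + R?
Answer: 5676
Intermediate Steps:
C(R) = R + R² (C(R) = (R² + 0) + R = R² + R = R + R²)
B(c) = c³*(1 + c) (B(c) = (c*(1 + c))*c² = c³*(1 + c))
44*(21 + B(5 - 2)) = 44*(21 + (5 - 2)³*(1 + (5 - 2))) = 44*(21 + 3³*(1 + 3)) = 44*(21 + 27*4) = 44*(21 + 108) = 44*129 = 5676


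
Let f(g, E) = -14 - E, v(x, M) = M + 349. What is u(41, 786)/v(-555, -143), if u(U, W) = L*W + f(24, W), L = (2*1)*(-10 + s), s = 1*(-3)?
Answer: -10618/103 ≈ -103.09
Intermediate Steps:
s = -3
v(x, M) = 349 + M
L = -26 (L = (2*1)*(-10 - 3) = 2*(-13) = -26)
u(U, W) = -14 - 27*W (u(U, W) = -26*W + (-14 - W) = -14 - 27*W)
u(41, 786)/v(-555, -143) = (-14 - 27*786)/(349 - 143) = (-14 - 21222)/206 = -21236*1/206 = -10618/103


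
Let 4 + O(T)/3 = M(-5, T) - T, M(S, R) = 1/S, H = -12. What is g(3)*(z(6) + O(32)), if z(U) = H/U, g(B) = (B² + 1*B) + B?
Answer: -1659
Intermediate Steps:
g(B) = B² + 2*B (g(B) = (B² + B) + B = (B + B²) + B = B² + 2*B)
O(T) = -63/5 - 3*T (O(T) = -12 + 3*(1/(-5) - T) = -12 + 3*(-⅕ - T) = -12 + (-⅗ - 3*T) = -63/5 - 3*T)
z(U) = -12/U
g(3)*(z(6) + O(32)) = (3*(2 + 3))*(-12/6 + (-63/5 - 3*32)) = (3*5)*(-12*⅙ + (-63/5 - 96)) = 15*(-2 - 543/5) = 15*(-553/5) = -1659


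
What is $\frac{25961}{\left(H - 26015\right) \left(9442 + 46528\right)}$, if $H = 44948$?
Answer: $\frac{25961}{1059680010} \approx 2.4499 \cdot 10^{-5}$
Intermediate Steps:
$\frac{25961}{\left(H - 26015\right) \left(9442 + 46528\right)} = \frac{25961}{\left(44948 - 26015\right) \left(9442 + 46528\right)} = \frac{25961}{\left(44948 - 26015\right) 55970} = \frac{25961}{18933 \cdot 55970} = \frac{25961}{1059680010}$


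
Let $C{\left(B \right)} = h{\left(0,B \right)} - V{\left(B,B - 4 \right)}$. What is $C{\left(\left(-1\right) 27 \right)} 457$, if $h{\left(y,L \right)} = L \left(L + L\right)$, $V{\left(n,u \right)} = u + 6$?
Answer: $677731$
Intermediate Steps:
$V{\left(n,u \right)} = 6 + u$
$h{\left(y,L \right)} = 2 L^{2}$ ($h{\left(y,L \right)} = L 2 L = 2 L^{2}$)
$C{\left(B \right)} = -2 - B + 2 B^{2}$ ($C{\left(B \right)} = 2 B^{2} - \left(6 + \left(B - 4\right)\right) = 2 B^{2} - \left(6 + \left(-4 + B\right)\right) = 2 B^{2} - \left(2 + B\right) = -2 - B + 2 B^{2}$)
$C{\left(\left(-1\right) 27 \right)} 457 = \left(-2 - \left(-1\right) 27 + 2 \left(\left(-1\right) 27\right)^{2}\right) 457 = \left(-2 - -27 + 2 \left(-27\right)^{2}\right) 457 = \left(-2 + 27 + 2 \cdot 729\right) 457 = \left(-2 + 27 + 1458\right) 457 = 1483 \cdot 457 = 677731$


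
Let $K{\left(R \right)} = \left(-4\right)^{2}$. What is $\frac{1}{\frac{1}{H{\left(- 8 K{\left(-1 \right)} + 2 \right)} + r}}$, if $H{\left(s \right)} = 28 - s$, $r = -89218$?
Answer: $-89064$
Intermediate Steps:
$K{\left(R \right)} = 16$
$\frac{1}{\frac{1}{H{\left(- 8 K{\left(-1 \right)} + 2 \right)} + r}} = \frac{1}{\frac{1}{\left(28 - \left(\left(-8\right) 16 + 2\right)\right) - 89218}} = \frac{1}{\frac{1}{\left(28 - \left(-128 + 2\right)\right) - 89218}} = \frac{1}{\frac{1}{\left(28 - -126\right) - 89218}} = \frac{1}{\frac{1}{\left(28 + 126\right) - 89218}} = \frac{1}{\frac{1}{154 - 89218}} = \frac{1}{\frac{1}{-89064}} = \frac{1}{- \frac{1}{89064}} = -89064$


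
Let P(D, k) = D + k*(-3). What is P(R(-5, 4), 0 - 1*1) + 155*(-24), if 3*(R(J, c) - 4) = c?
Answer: -11135/3 ≈ -3711.7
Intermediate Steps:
R(J, c) = 4 + c/3
P(D, k) = D - 3*k
P(R(-5, 4), 0 - 1*1) + 155*(-24) = ((4 + (1/3)*4) - 3*(0 - 1*1)) + 155*(-24) = ((4 + 4/3) - 3*(0 - 1)) - 3720 = (16/3 - 3*(-1)) - 3720 = (16/3 + 3) - 3720 = 25/3 - 3720 = -11135/3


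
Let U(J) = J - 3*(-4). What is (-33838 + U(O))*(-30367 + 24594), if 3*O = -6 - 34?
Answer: 586063414/3 ≈ 1.9535e+8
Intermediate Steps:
O = -40/3 (O = (-6 - 34)/3 = (⅓)*(-40) = -40/3 ≈ -13.333)
U(J) = 12 + J (U(J) = J + 12 = 12 + J)
(-33838 + U(O))*(-30367 + 24594) = (-33838 + (12 - 40/3))*(-30367 + 24594) = (-33838 - 4/3)*(-5773) = -101518/3*(-5773) = 586063414/3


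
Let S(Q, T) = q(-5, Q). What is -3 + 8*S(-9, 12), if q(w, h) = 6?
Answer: 45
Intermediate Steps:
S(Q, T) = 6
-3 + 8*S(-9, 12) = -3 + 8*6 = -3 + 48 = 45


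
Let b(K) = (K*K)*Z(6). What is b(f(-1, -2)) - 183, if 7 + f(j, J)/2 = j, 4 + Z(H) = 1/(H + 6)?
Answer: -3557/3 ≈ -1185.7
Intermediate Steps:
Z(H) = -4 + 1/(6 + H) (Z(H) = -4 + 1/(H + 6) = -4 + 1/(6 + H))
f(j, J) = -14 + 2*j
b(K) = -47*K²/12 (b(K) = (K*K)*((-23 - 4*6)/(6 + 6)) = K²*((-23 - 24)/12) = K²*((1/12)*(-47)) = K²*(-47/12) = -47*K²/12)
b(f(-1, -2)) - 183 = -47*(-14 + 2*(-1))²/12 - 183 = -47*(-14 - 2)²/12 - 183 = -47/12*(-16)² - 183 = -47/12*256 - 183 = -3008/3 - 183 = -3557/3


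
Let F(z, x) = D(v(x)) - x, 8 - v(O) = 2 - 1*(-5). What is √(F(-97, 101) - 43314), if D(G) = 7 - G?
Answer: I*√43409 ≈ 208.35*I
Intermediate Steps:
v(O) = 1 (v(O) = 8 - (2 - 1*(-5)) = 8 - (2 + 5) = 8 - 1*7 = 8 - 7 = 1)
F(z, x) = 6 - x (F(z, x) = (7 - 1*1) - x = (7 - 1) - x = 6 - x)
√(F(-97, 101) - 43314) = √((6 - 1*101) - 43314) = √((6 - 101) - 43314) = √(-95 - 43314) = √(-43409) = I*√43409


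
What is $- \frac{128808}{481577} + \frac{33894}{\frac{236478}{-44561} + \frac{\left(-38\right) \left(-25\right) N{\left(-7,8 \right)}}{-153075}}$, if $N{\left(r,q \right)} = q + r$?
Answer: $- \frac{202443239121704955}{31732599492392} \approx -6379.7$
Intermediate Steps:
$- \frac{128808}{481577} + \frac{33894}{\frac{236478}{-44561} + \frac{\left(-38\right) \left(-25\right) N{\left(-7,8 \right)}}{-153075}} = - \frac{128808}{481577} + \frac{33894}{\frac{236478}{-44561} + \frac{\left(-38\right) \left(-25\right) \left(8 - 7\right)}{-153075}} = \left(-128808\right) \frac{1}{481577} + \frac{33894}{236478 \left(- \frac{1}{44561}\right) + 950 \cdot 1 \left(- \frac{1}{153075}\right)} = - \frac{128808}{481577} + \frac{33894}{- \frac{21498}{4051} + 950 \left(- \frac{1}{153075}\right)} = - \frac{128808}{481577} + \frac{33894}{- \frac{21498}{4051} - \frac{38}{6123}} = - \frac{128808}{481577} + \frac{33894}{- \frac{131786192}{24804273}} = - \frac{128808}{481577} + 33894 \left(- \frac{24804273}{131786192}\right) = - \frac{128808}{481577} - \frac{420358014531}{65893096} = - \frac{202443239121704955}{31732599492392}$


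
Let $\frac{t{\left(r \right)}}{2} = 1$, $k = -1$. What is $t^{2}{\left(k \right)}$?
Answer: $4$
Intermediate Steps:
$t{\left(r \right)} = 2$ ($t{\left(r \right)} = 2 \cdot 1 = 2$)
$t^{2}{\left(k \right)} = 2^{2} = 4$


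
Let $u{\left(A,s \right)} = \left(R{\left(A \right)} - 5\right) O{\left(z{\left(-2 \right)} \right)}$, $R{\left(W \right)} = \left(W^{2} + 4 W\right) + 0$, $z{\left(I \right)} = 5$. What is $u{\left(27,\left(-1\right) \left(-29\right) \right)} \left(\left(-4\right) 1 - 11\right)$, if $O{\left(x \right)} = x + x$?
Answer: $-124800$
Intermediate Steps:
$R{\left(W \right)} = W^{2} + 4 W$
$O{\left(x \right)} = 2 x$
$u{\left(A,s \right)} = -50 + 10 A \left(4 + A\right)$ ($u{\left(A,s \right)} = \left(A \left(4 + A\right) - 5\right) 2 \cdot 5 = \left(-5 + A \left(4 + A\right)\right) 10 = -50 + 10 A \left(4 + A\right)$)
$u{\left(27,\left(-1\right) \left(-29\right) \right)} \left(\left(-4\right) 1 - 11\right) = \left(-50 + 10 \cdot 27 \left(4 + 27\right)\right) \left(\left(-4\right) 1 - 11\right) = \left(-50 + 10 \cdot 27 \cdot 31\right) \left(-4 - 11\right) = \left(-50 + 8370\right) \left(-15\right) = 8320 \left(-15\right) = -124800$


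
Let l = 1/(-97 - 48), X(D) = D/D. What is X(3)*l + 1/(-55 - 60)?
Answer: -52/3335 ≈ -0.015592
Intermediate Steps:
X(D) = 1
l = -1/145 (l = 1/(-145) = -1/145 ≈ -0.0068966)
X(3)*l + 1/(-55 - 60) = 1*(-1/145) + 1/(-55 - 60) = -1/145 + 1/(-115) = -1/145 - 1/115 = -52/3335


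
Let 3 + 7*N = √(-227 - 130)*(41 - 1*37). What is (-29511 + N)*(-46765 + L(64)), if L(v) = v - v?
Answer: 9660713700/7 - 187060*I*√357/7 ≈ 1.3801e+9 - 5.0491e+5*I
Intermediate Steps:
L(v) = 0
N = -3/7 + 4*I*√357/7 (N = -3/7 + (√(-227 - 130)*(41 - 1*37))/7 = -3/7 + (√(-357)*(41 - 37))/7 = -3/7 + ((I*√357)*4)/7 = -3/7 + (4*I*√357)/7 = -3/7 + 4*I*√357/7 ≈ -0.42857 + 10.797*I)
(-29511 + N)*(-46765 + L(64)) = (-29511 + (-3/7 + 4*I*√357/7))*(-46765 + 0) = (-206580/7 + 4*I*√357/7)*(-46765) = 9660713700/7 - 187060*I*√357/7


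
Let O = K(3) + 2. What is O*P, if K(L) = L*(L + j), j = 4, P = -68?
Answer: -1564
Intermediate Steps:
K(L) = L*(4 + L) (K(L) = L*(L + 4) = L*(4 + L))
O = 23 (O = 3*(4 + 3) + 2 = 3*7 + 2 = 21 + 2 = 23)
O*P = 23*(-68) = -1564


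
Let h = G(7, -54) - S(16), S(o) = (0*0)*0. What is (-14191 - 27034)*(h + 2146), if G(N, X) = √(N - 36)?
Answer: -88468850 - 41225*I*√29 ≈ -8.8469e+7 - 2.22e+5*I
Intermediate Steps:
S(o) = 0 (S(o) = 0*0 = 0)
G(N, X) = √(-36 + N)
h = I*√29 (h = √(-36 + 7) - 1*0 = √(-29) + 0 = I*√29 + 0 = I*√29 ≈ 5.3852*I)
(-14191 - 27034)*(h + 2146) = (-14191 - 27034)*(I*√29 + 2146) = -41225*(2146 + I*√29) = -88468850 - 41225*I*√29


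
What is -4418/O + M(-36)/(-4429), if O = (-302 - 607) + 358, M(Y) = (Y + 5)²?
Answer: 19037811/2440379 ≈ 7.8012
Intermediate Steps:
M(Y) = (5 + Y)²
O = -551 (O = -909 + 358 = -551)
-4418/O + M(-36)/(-4429) = -4418/(-551) + (5 - 36)²/(-4429) = -4418*(-1/551) + (-31)²*(-1/4429) = 4418/551 + 961*(-1/4429) = 4418/551 - 961/4429 = 19037811/2440379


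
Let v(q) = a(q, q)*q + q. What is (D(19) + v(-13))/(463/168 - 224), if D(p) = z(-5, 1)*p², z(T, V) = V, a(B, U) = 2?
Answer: -54096/37169 ≈ -1.4554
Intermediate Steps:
D(p) = p² (D(p) = 1*p² = p²)
v(q) = 3*q (v(q) = 2*q + q = 3*q)
(D(19) + v(-13))/(463/168 - 224) = (19² + 3*(-13))/(463/168 - 224) = (361 - 39)/(463*(1/168) - 224) = 322/(463/168 - 224) = 322/(-37169/168) = 322*(-168/37169) = -54096/37169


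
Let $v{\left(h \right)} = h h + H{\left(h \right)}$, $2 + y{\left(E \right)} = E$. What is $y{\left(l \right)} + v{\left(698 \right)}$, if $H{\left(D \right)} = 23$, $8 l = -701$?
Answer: $\frac{3897099}{8} \approx 4.8714 \cdot 10^{5}$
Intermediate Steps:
$l = - \frac{701}{8}$ ($l = \frac{1}{8} \left(-701\right) = - \frac{701}{8} \approx -87.625$)
$y{\left(E \right)} = -2 + E$
$v{\left(h \right)} = 23 + h^{2}$ ($v{\left(h \right)} = h h + 23 = h^{2} + 23 = 23 + h^{2}$)
$y{\left(l \right)} + v{\left(698 \right)} = \left(-2 - \frac{701}{8}\right) + \left(23 + 698^{2}\right) = - \frac{717}{8} + \left(23 + 487204\right) = - \frac{717}{8} + 487227 = \frac{3897099}{8}$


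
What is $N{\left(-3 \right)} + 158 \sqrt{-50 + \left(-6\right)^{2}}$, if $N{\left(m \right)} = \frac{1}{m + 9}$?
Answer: $\frac{1}{6} + 158 i \sqrt{14} \approx 0.16667 + 591.18 i$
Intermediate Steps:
$N{\left(m \right)} = \frac{1}{9 + m}$
$N{\left(-3 \right)} + 158 \sqrt{-50 + \left(-6\right)^{2}} = \frac{1}{9 - 3} + 158 \sqrt{-50 + \left(-6\right)^{2}} = \frac{1}{6} + 158 \sqrt{-50 + 36} = \frac{1}{6} + 158 \sqrt{-14} = \frac{1}{6} + 158 i \sqrt{14}$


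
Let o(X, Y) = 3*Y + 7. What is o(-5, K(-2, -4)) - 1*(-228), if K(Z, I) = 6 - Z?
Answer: 259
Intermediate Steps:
o(X, Y) = 7 + 3*Y
o(-5, K(-2, -4)) - 1*(-228) = (7 + 3*(6 - 1*(-2))) - 1*(-228) = (7 + 3*(6 + 2)) + 228 = (7 + 3*8) + 228 = (7 + 24) + 228 = 31 + 228 = 259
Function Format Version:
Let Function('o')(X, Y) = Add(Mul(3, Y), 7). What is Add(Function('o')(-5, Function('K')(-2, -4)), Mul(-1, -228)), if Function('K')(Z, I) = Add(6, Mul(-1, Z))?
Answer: 259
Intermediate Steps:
Function('o')(X, Y) = Add(7, Mul(3, Y))
Add(Function('o')(-5, Function('K')(-2, -4)), Mul(-1, -228)) = Add(Add(7, Mul(3, Add(6, Mul(-1, -2)))), Mul(-1, -228)) = Add(Add(7, Mul(3, Add(6, 2))), 228) = Add(Add(7, Mul(3, 8)), 228) = Add(Add(7, 24), 228) = Add(31, 228) = 259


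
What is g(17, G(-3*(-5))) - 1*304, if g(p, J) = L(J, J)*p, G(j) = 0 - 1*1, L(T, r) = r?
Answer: -321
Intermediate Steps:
G(j) = -1 (G(j) = 0 - 1 = -1)
g(p, J) = J*p
g(17, G(-3*(-5))) - 1*304 = -1*17 - 1*304 = -17 - 304 = -321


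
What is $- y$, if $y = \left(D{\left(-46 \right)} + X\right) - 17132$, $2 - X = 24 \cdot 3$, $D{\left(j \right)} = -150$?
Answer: $17352$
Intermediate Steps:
$X = -70$ ($X = 2 - 24 \cdot 3 = 2 - 72 = -70$)
$y = -17352$ ($y = \left(-150 - 70\right) - 17132 = -220 - 17132 = -17352$)
$- y = \left(-1\right) \left(-17352\right) = 17352$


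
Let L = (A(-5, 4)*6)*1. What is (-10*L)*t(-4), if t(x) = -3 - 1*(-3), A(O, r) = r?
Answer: 0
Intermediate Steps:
t(x) = 0 (t(x) = -3 + 3 = 0)
L = 24 (L = (4*6)*1 = 24*1 = 24)
(-10*L)*t(-4) = -10*24*0 = -240*0 = 0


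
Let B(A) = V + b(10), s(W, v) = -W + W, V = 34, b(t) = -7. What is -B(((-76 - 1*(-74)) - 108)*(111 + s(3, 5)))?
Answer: -27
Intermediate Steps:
s(W, v) = 0
B(A) = 27 (B(A) = 34 - 7 = 27)
-B(((-76 - 1*(-74)) - 108)*(111 + s(3, 5))) = -1*27 = -27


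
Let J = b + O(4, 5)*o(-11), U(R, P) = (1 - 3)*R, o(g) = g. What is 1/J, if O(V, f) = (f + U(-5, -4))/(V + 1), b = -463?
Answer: -1/496 ≈ -0.0020161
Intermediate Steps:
U(R, P) = -2*R
O(V, f) = (10 + f)/(1 + V) (O(V, f) = (f - 2*(-5))/(V + 1) = (f + 10)/(1 + V) = (10 + f)/(1 + V))
J = -496 (J = -463 + ((10 + 5)/(1 + 4))*(-11) = -463 + (15/5)*(-11) = -463 + ((⅕)*15)*(-11) = -463 + 3*(-11) = -463 - 33 = -496)
1/J = 1/(-496) = -1/496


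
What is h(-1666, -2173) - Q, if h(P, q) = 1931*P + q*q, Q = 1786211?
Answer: -281328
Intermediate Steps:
h(P, q) = q² + 1931*P (h(P, q) = 1931*P + q² = q² + 1931*P)
h(-1666, -2173) - Q = ((-2173)² + 1931*(-1666)) - 1*1786211 = (4721929 - 3217046) - 1786211 = 1504883 - 1786211 = -281328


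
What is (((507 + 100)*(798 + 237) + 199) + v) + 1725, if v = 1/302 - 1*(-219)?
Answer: 190377177/302 ≈ 6.3039e+5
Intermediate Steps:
v = 66139/302 (v = 1/302 + 219 = 66139/302 ≈ 219.00)
(((507 + 100)*(798 + 237) + 199) + v) + 1725 = (((507 + 100)*(798 + 237) + 199) + 66139/302) + 1725 = ((607*1035 + 199) + 66139/302) + 1725 = ((628245 + 199) + 66139/302) + 1725 = (628444 + 66139/302) + 1725 = 189856227/302 + 1725 = 190377177/302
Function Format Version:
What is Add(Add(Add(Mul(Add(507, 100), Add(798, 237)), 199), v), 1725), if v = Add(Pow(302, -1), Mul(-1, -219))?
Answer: Rational(190377177, 302) ≈ 6.3039e+5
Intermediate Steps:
v = Rational(66139, 302) (v = Add(Rational(1, 302), 219) = Rational(66139, 302) ≈ 219.00)
Add(Add(Add(Mul(Add(507, 100), Add(798, 237)), 199), v), 1725) = Add(Add(Add(Mul(Add(507, 100), Add(798, 237)), 199), Rational(66139, 302)), 1725) = Add(Add(Add(Mul(607, 1035), 199), Rational(66139, 302)), 1725) = Add(Add(Add(628245, 199), Rational(66139, 302)), 1725) = Add(Add(628444, Rational(66139, 302)), 1725) = Add(Rational(189856227, 302), 1725) = Rational(190377177, 302)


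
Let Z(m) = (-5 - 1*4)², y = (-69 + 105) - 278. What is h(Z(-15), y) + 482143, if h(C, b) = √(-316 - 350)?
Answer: 482143 + 3*I*√74 ≈ 4.8214e+5 + 25.807*I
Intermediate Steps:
y = -242 (y = 36 - 278 = -242)
Z(m) = 81 (Z(m) = (-5 - 4)² = (-9)² = 81)
h(C, b) = 3*I*√74 (h(C, b) = √(-666) = 3*I*√74)
h(Z(-15), y) + 482143 = 3*I*√74 + 482143 = 482143 + 3*I*√74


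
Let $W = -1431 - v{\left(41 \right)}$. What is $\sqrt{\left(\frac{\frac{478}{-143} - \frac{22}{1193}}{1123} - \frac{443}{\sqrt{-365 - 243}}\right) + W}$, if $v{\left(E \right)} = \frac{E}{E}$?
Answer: $\frac{\sqrt{-303587289731958156624128 + 617873825077270862386 i \sqrt{38}}}{14560283452} \approx 0.23738 + 37.843 i$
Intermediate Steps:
$v{\left(E \right)} = 1$
$W = -1432$ ($W = -1431 - 1 = -1432$)
$\sqrt{\left(\frac{\frac{478}{-143} - \frac{22}{1193}}{1123} - \frac{443}{\sqrt{-365 - 243}}\right) + W} = \sqrt{\left(\frac{\frac{478}{-143} - \frac{22}{1193}}{1123} - \frac{443}{\sqrt{-365 - 243}}\right) - 1432} = \sqrt{\left(\left(478 \left(- \frac{1}{143}\right) - \frac{22}{1193}\right) \frac{1}{1123} - \frac{443}{\sqrt{-608}}\right) - 1432} = \sqrt{\left(\left(- \frac{478}{143} - \frac{22}{1193}\right) \frac{1}{1123} - \frac{443}{4 i \sqrt{38}}\right) - 1432} = \sqrt{\left(\left(- \frac{573400}{170599}\right) \frac{1}{1123} - 443 \left(- \frac{i \sqrt{38}}{152}\right)\right) - 1432} = \sqrt{\left(- \frac{573400}{191582677} + \frac{443 i \sqrt{38}}{152}\right) - 1432} = \sqrt{- \frac{274346966864}{191582677} + \frac{443 i \sqrt{38}}{152}}$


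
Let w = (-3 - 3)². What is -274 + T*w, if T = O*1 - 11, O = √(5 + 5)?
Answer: -670 + 36*√10 ≈ -556.16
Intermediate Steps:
O = √10 ≈ 3.1623
w = 36 (w = (-6)² = 36)
T = -11 + √10 (T = √10*1 - 11 = √10 - 11 = -11 + √10 ≈ -7.8377)
-274 + T*w = -274 + (-11 + √10)*36 = -274 + (-396 + 36*√10) = -670 + 36*√10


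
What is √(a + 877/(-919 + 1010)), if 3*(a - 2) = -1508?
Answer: I*√36595923/273 ≈ 22.159*I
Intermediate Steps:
a = -1502/3 (a = 2 + (⅓)*(-1508) = 2 - 1508/3 = -1502/3 ≈ -500.67)
√(a + 877/(-919 + 1010)) = √(-1502/3 + 877/(-919 + 1010)) = √(-1502/3 + 877/91) = √(-134051/273) = I*√36595923/273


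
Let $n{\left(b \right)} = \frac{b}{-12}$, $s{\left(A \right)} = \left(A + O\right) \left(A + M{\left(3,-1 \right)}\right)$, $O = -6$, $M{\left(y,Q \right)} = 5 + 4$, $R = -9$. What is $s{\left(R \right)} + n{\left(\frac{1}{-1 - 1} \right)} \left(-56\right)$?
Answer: $- \frac{7}{3} \approx -2.3333$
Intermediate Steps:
$M{\left(y,Q \right)} = 9$
$s{\left(A \right)} = \left(-6 + A\right) \left(9 + A\right)$ ($s{\left(A \right)} = \left(A - 6\right) \left(A + 9\right) = \left(-6 + A\right) \left(9 + A\right)$)
$n{\left(b \right)} = - \frac{b}{12}$ ($n{\left(b \right)} = b \left(- \frac{1}{12}\right) = - \frac{b}{12}$)
$s{\left(R \right)} + n{\left(\frac{1}{-1 - 1} \right)} \left(-56\right) = \left(-54 + \left(-9\right)^{2} + 3 \left(-9\right)\right) + - \frac{1}{12 \left(-1 - 1\right)} \left(-56\right) = \left(-54 + 81 - 27\right) + - \frac{1}{12 \left(-2\right)} \left(-56\right) = 0 + \left(- \frac{1}{12}\right) \left(- \frac{1}{2}\right) \left(-56\right) = 0 + \frac{1}{24} \left(-56\right) = 0 - \frac{7}{3} = - \frac{7}{3}$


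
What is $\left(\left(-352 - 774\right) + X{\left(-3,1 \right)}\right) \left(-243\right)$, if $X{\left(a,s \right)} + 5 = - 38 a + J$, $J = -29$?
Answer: $254178$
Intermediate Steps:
$X{\left(a,s \right)} = -34 - 38 a$ ($X{\left(a,s \right)} = -5 - \left(29 + 38 a\right) = -34 - 38 a$)
$\left(\left(-352 - 774\right) + X{\left(-3,1 \right)}\right) \left(-243\right) = \left(\left(-352 - 774\right) - -80\right) \left(-243\right) = \left(\left(-352 - 774\right) + \left(-34 + 114\right)\right) \left(-243\right) = \left(-1126 + 80\right) \left(-243\right) = \left(-1046\right) \left(-243\right) = 254178$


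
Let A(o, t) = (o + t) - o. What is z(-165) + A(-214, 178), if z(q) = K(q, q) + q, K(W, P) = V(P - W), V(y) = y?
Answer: 13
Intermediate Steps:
K(W, P) = P - W
A(o, t) = t
z(q) = q (z(q) = (q - q) + q = 0 + q = q)
z(-165) + A(-214, 178) = -165 + 178 = 13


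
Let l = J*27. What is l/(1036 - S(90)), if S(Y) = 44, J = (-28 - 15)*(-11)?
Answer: 12771/992 ≈ 12.874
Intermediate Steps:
J = 473 (J = -43*(-11) = 473)
l = 12771 (l = 473*27 = 12771)
l/(1036 - S(90)) = 12771/(1036 - 1*44) = 12771/(1036 - 44) = 12771/992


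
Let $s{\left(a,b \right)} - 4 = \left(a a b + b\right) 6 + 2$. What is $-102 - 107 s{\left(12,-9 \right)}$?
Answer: $837066$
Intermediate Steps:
$s{\left(a,b \right)} = 6 + 6 b + 6 b a^{2}$ ($s{\left(a,b \right)} = 4 + \left(\left(a a b + b\right) 6 + 2\right) = 4 + \left(\left(a^{2} b + b\right) 6 + 2\right) = 4 + \left(\left(b a^{2} + b\right) 6 + 2\right) = 4 + \left(\left(b + b a^{2}\right) 6 + 2\right) = 4 + \left(\left(6 b + 6 b a^{2}\right) + 2\right) = 4 + \left(2 + 6 b + 6 b a^{2}\right) = 6 + 6 b + 6 b a^{2}$)
$-102 - 107 s{\left(12,-9 \right)} = -102 - 107 \left(6 + 6 \left(-9\right) + 6 \left(-9\right) 12^{2}\right) = -102 - 107 \left(6 - 54 + 6 \left(-9\right) 144\right) = -102 - 107 \left(6 - 54 - 7776\right) = -102 - -837168 = -102 + 837168 = 837066$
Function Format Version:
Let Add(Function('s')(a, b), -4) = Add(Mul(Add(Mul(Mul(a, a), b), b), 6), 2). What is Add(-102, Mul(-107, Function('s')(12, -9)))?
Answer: 837066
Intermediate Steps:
Function('s')(a, b) = Add(6, Mul(6, b), Mul(6, b, Pow(a, 2))) (Function('s')(a, b) = Add(4, Add(Mul(Add(Mul(Mul(a, a), b), b), 6), 2)) = Add(4, Add(Mul(Add(Mul(Pow(a, 2), b), b), 6), 2)) = Add(4, Add(Mul(Add(Mul(b, Pow(a, 2)), b), 6), 2)) = Add(4, Add(Mul(Add(b, Mul(b, Pow(a, 2))), 6), 2)) = Add(4, Add(Add(Mul(6, b), Mul(6, b, Pow(a, 2))), 2)) = Add(4, Add(2, Mul(6, b), Mul(6, b, Pow(a, 2)))) = Add(6, Mul(6, b), Mul(6, b, Pow(a, 2))))
Add(-102, Mul(-107, Function('s')(12, -9))) = Add(-102, Mul(-107, Add(6, Mul(6, -9), Mul(6, -9, Pow(12, 2))))) = Add(-102, Mul(-107, Add(6, -54, Mul(6, -9, 144)))) = Add(-102, Mul(-107, Add(6, -54, -7776))) = Add(-102, Mul(-107, -7824)) = Add(-102, 837168) = 837066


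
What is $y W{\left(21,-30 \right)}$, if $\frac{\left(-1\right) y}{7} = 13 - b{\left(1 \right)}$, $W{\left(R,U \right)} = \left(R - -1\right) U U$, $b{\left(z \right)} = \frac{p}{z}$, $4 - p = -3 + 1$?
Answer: $-970200$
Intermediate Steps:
$p = 6$ ($p = 4 - \left(-3 + 1\right) = 4 - -2 = 4 + 2 = 6$)
$b{\left(z \right)} = \frac{6}{z}$
$W{\left(R,U \right)} = U^{2} \left(1 + R\right)$ ($W{\left(R,U \right)} = \left(R + 1\right) U U = \left(1 + R\right) U U = U \left(1 + R\right) U = U^{2} \left(1 + R\right)$)
$y = -49$ ($y = - 7 \left(13 - \frac{6}{1}\right) = - 7 \left(13 - 6 \cdot 1\right) = - 7 \left(13 - 6\right) = \left(-7\right) 7 = -49$)
$y W{\left(21,-30 \right)} = - 49 \left(-30\right)^{2} \left(1 + 21\right) = - 49 \cdot 900 \cdot 22 = \left(-49\right) 19800 = -970200$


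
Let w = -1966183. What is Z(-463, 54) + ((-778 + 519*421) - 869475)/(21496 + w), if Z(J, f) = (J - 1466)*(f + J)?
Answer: 1534282851961/1944687 ≈ 7.8896e+5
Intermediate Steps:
Z(J, f) = (-1466 + J)*(J + f)
Z(-463, 54) + ((-778 + 519*421) - 869475)/(21496 + w) = ((-463)**2 - 1466*(-463) - 1466*54 - 463*54) + ((-778 + 519*421) - 869475)/(21496 - 1966183) = (214369 + 678758 - 79164 - 25002) + ((-778 + 218499) - 869475)/(-1944687) = 788961 + (217721 - 869475)*(-1/1944687) = 788961 - 651754*(-1/1944687) = 788961 + 651754/1944687 = 1534282851961/1944687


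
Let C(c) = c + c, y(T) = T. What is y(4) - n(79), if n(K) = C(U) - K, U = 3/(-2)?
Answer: 86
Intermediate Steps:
U = -3/2 (U = 3*(-½) = -3/2 ≈ -1.5000)
C(c) = 2*c
n(K) = -3 - K (n(K) = 2*(-3/2) - K = -3 - K)
y(4) - n(79) = 4 - (-3 - 1*79) = 4 - (-3 - 79) = 4 - 1*(-82) = 4 + 82 = 86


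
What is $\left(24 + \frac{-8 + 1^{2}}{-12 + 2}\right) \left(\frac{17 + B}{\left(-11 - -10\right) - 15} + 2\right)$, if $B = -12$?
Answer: $\frac{6669}{160} \approx 41.681$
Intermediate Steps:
$\left(24 + \frac{-8 + 1^{2}}{-12 + 2}\right) \left(\frac{17 + B}{\left(-11 - -10\right) - 15} + 2\right) = \left(24 + \frac{-8 + 1^{2}}{-12 + 2}\right) \left(\frac{17 - 12}{\left(-11 - -10\right) - 15} + 2\right) = \left(24 + \frac{-8 + 1}{-10}\right) \left(\frac{5}{\left(-11 + 10\right) - 15} + 2\right) = \left(24 - - \frac{7}{10}\right) \left(\frac{5}{-1 - 15} + 2\right) = \left(24 + \frac{7}{10}\right) \left(\frac{5}{-16} + 2\right) = \frac{247 \left(5 \left(- \frac{1}{16}\right) + 2\right)}{10} = \frac{247 \left(- \frac{5}{16} + 2\right)}{10} = \frac{247}{10} \cdot \frac{27}{16} = \frac{6669}{160}$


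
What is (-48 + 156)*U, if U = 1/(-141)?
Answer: -36/47 ≈ -0.76596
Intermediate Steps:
U = -1/141 ≈ -0.0070922
(-48 + 156)*U = (-48 + 156)*(-1/141) = 108*(-1/141) = -36/47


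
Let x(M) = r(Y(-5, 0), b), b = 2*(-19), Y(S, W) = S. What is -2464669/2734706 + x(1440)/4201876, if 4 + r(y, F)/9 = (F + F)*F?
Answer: -367330410361/410389125302 ≈ -0.89508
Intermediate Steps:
b = -38
r(y, F) = -36 + 18*F**2 (r(y, F) = -36 + 9*((F + F)*F) = -36 + 9*((2*F)*F) = -36 + 9*(2*F**2) = -36 + 18*F**2)
x(M) = 25956 (x(M) = -36 + 18*(-38)**2 = -36 + 18*1444 = -36 + 25992 = 25956)
-2464669/2734706 + x(1440)/4201876 = -2464669/2734706 + 25956/4201876 = -2464669*1/2734706 + 25956*(1/4201876) = -2464669/2734706 + 927/150067 = -367330410361/410389125302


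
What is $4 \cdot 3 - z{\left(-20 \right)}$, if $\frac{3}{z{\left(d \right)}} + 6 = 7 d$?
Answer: $\frac{1755}{146} \approx 12.021$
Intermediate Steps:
$z{\left(d \right)} = \frac{3}{-6 + 7 d}$
$4 \cdot 3 - z{\left(-20 \right)} = 4 \cdot 3 - \frac{3}{-6 + 7 \left(-20\right)} = 12 - \frac{3}{-6 - 140} = 12 - \frac{3}{-146} = 12 - 3 \left(- \frac{1}{146}\right) = 12 - - \frac{3}{146} = 12 + \frac{3}{146} = \frac{1755}{146}$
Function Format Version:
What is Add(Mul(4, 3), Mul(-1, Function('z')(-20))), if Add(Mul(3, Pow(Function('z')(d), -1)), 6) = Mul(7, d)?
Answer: Rational(1755, 146) ≈ 12.021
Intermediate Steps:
Function('z')(d) = Mul(3, Pow(Add(-6, Mul(7, d)), -1))
Add(Mul(4, 3), Mul(-1, Function('z')(-20))) = Add(Mul(4, 3), Mul(-1, Mul(3, Pow(Add(-6, Mul(7, -20)), -1)))) = Add(12, Mul(-1, Mul(3, Pow(Add(-6, -140), -1)))) = Add(12, Mul(-1, Mul(3, Pow(-146, -1)))) = Add(12, Mul(-1, Mul(3, Rational(-1, 146)))) = Add(12, Mul(-1, Rational(-3, 146))) = Add(12, Rational(3, 146)) = Rational(1755, 146)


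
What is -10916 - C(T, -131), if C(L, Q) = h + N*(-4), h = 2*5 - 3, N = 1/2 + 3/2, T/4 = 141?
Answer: -10915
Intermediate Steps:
T = 564 (T = 4*141 = 564)
N = 2 (N = 1*(1/2) + 3*(1/2) = 1/2 + 3/2 = 2)
h = 7 (h = 10 - 3 = 7)
C(L, Q) = -1 (C(L, Q) = 7 + 2*(-4) = 7 - 8 = -1)
-10916 - C(T, -131) = -10916 - 1*(-1) = -10916 + 1 = -10915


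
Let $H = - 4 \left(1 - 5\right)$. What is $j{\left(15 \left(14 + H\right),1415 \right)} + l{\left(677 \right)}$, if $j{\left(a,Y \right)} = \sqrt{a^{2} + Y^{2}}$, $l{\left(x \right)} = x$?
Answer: $677 + 5 \sqrt{88189} \approx 2161.8$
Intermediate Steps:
$H = 16$ ($H = \left(-4\right) \left(-4\right) = 16$)
$j{\left(a,Y \right)} = \sqrt{Y^{2} + a^{2}}$
$j{\left(15 \left(14 + H\right),1415 \right)} + l{\left(677 \right)} = \sqrt{1415^{2} + \left(15 \left(14 + 16\right)\right)^{2}} + 677 = \sqrt{2002225 + \left(15 \cdot 30\right)^{2}} + 677 = \sqrt{2002225 + 450^{2}} + 677 = \sqrt{2002225 + 202500} + 677 = \sqrt{2204725} + 677 = 5 \sqrt{88189} + 677 = 677 + 5 \sqrt{88189}$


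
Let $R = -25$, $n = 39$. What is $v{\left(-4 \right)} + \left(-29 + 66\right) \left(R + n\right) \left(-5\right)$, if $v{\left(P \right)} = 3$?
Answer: $-2587$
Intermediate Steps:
$v{\left(-4 \right)} + \left(-29 + 66\right) \left(R + n\right) \left(-5\right) = 3 + \left(-29 + 66\right) \left(-25 + 39\right) \left(-5\right) = 3 + 37 \cdot 14 \left(-5\right) = 3 + 518 \left(-5\right) = 3 - 2590 = -2587$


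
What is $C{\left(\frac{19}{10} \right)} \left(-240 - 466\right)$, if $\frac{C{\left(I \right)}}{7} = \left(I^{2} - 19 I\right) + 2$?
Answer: $\frac{7534079}{50} \approx 1.5068 \cdot 10^{5}$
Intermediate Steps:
$C{\left(I \right)} = 14 - 133 I + 7 I^{2}$ ($C{\left(I \right)} = 7 \left(\left(I^{2} - 19 I\right) + 2\right) = 7 \left(2 + I^{2} - 19 I\right) = 14 - 133 I + 7 I^{2}$)
$C{\left(\frac{19}{10} \right)} \left(-240 - 466\right) = \left(14 - 133 \cdot \frac{19}{10} + 7 \left(\frac{19}{10}\right)^{2}\right) \left(-240 - 466\right) = \left(14 - 133 \cdot 19 \cdot \frac{1}{10} + 7 \left(19 \cdot \frac{1}{10}\right)^{2}\right) \left(-706\right) = \left(14 - \frac{2527}{10} + 7 \left(\frac{19}{10}\right)^{2}\right) \left(-706\right) = \left(14 - \frac{2527}{10} + 7 \cdot \frac{361}{100}\right) \left(-706\right) = \left(14 - \frac{2527}{10} + \frac{2527}{100}\right) \left(-706\right) = \left(- \frac{21343}{100}\right) \left(-706\right) = \frac{7534079}{50}$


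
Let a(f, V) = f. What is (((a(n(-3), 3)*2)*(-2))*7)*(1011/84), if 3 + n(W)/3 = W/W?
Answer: 2022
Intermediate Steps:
n(W) = -6 (n(W) = -9 + 3*(W/W) = -9 + 3*1 = -9 + 3 = -6)
(((a(n(-3), 3)*2)*(-2))*7)*(1011/84) = ((-6*2*(-2))*7)*(1011/84) = (-12*(-2)*7)*(1011*(1/84)) = (24*7)*(337/28) = 168*(337/28) = 2022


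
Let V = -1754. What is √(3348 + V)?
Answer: √1594 ≈ 39.925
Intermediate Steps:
√(3348 + V) = √(3348 - 1754) = √1594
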